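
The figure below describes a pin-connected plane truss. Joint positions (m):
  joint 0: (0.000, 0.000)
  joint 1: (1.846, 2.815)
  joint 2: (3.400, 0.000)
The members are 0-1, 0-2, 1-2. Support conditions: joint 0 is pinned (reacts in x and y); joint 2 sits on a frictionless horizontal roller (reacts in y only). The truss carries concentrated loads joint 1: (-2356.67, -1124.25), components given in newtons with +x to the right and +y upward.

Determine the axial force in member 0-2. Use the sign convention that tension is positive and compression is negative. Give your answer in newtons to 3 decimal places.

N=3 nodes, M=3 members, R=3 reactions → 2N=6, M+R=6
member 0 (0-1): L=3.3663, (cx,cy)=(0.5484,0.8362)
member 1 (0-2): L=3.4000, (cx,cy)=(1.0000,0.0000)
member 2 (1-2): L=3.2155, (cx,cy)=(0.4833,-0.8755)
solve A·x = −loads:
  F[0-1] = -2947.7891 N (compression)
  F[0-2] = -740.1691 N (compression)
  F[1-2] = +1531.5182 N (tension)
  Rx@0 = +2356.6700 N
  Ry@0 = +2465.0325 N
  Ry@2 = -1340.7825 N

-740.169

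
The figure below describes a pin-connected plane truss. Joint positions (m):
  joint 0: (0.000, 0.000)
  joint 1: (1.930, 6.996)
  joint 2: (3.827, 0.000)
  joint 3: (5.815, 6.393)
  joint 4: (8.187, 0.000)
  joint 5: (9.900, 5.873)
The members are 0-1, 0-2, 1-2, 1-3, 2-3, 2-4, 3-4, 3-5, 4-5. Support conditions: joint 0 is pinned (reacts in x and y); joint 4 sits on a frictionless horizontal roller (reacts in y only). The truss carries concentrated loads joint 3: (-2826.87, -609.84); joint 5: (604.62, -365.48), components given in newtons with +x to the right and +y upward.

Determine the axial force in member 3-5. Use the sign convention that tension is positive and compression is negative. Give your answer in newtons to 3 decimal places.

691.293

N=6 nodes, M=9 members, R=3 reactions → 2N=12, M+R=12
member 0 (0-1): L=7.2573, (cx,cy)=(0.2659,0.9640)
member 1 (0-2): L=3.8270, (cx,cy)=(1.0000,0.0000)
member 2 (1-2): L=7.2486, (cx,cy)=(0.2617,-0.9651)
member 3 (1-3): L=3.9315, (cx,cy)=(0.9882,-0.1534)
member 4 (2-3): L=6.6950, (cx,cy)=(0.2969,0.9549)
member 5 (2-4): L=4.3600, (cx,cy)=(1.0000,0.0000)
member 6 (3-4): L=6.8189, (cx,cy)=(0.3479,-0.9375)
member 7 (3-5): L=4.1180, (cx,cy)=(0.9920,-0.1263)
member 8 (4-5): L=6.1177, (cx,cy)=(0.2800,0.9600)
solve A·x = −loads:
  F[0-1] = -1943.9122 N (compression)
  F[0-2] = -1705.2902 N (compression)
  F[1-2] = +2113.6736 N (tension)
  F[1-3] = -1082.9313 N (compression)
  F[2-3] = -2136.3658 N (compression)
  F[2-4] = -517.7607 N (compression)
  F[3-4] = +1255.1676 N (tension)
  F[3-5] = +691.2933 N (tension)
  F[4-5] = -289.7779 N (compression)
  Rx@0 = +2222.2500 N
  Ry@0 = +1873.9123 N
  Ry@4 = -898.5923 N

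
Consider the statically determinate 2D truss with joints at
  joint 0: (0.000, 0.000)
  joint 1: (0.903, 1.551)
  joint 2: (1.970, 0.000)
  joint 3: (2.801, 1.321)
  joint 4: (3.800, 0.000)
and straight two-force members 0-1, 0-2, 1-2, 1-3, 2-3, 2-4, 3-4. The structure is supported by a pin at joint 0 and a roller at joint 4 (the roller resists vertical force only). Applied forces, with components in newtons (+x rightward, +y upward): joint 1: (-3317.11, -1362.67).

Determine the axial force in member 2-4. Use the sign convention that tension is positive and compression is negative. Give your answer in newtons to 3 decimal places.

N=5 nodes, M=7 members, R=3 reactions → 2N=10, M+R=10
member 0 (0-1): L=1.7947, (cx,cy)=(0.5031,0.8642)
member 1 (0-2): L=1.9700, (cx,cy)=(1.0000,0.0000)
member 2 (1-2): L=1.8826, (cx,cy)=(0.5668,-0.8239)
member 3 (1-3): L=1.9119, (cx,cy)=(0.9927,-0.1203)
member 4 (2-3): L=1.5606, (cx,cy)=(0.5325,0.8464)
member 5 (2-4): L=1.8300, (cx,cy)=(1.0000,0.0000)
member 6 (3-4): L=1.6562, (cx,cy)=(0.6032,-0.7976)
solve A·x = −loads:
  F[0-1] = -2768.7491 N (compression)
  F[0-2] = -1924.0324 N (compression)
  F[1-2] = +1055.2806 N (tension)
  F[1-3] = +1335.6237 N (tension)
  F[2-3] = -1027.1355 N (compression)
  F[2-4] = -779.0016 N (compression)
  F[3-4] = +1291.4842 N (tension)
  Rx@0 = +3317.1100 N
  Ry@0 = +2392.7612 N
  Ry@4 = -1030.0912 N

-779.002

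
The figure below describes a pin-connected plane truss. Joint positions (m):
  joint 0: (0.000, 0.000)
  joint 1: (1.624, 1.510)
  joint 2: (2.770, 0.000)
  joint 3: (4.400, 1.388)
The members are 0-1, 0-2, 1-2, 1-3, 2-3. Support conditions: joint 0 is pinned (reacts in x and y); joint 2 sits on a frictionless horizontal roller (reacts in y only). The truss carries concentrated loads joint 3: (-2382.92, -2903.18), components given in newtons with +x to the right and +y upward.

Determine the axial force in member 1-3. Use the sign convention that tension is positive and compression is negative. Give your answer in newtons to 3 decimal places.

977.001

N=4 nodes, M=5 members, R=3 reactions → 2N=8, M+R=8
member 0 (0-1): L=2.2175, (cx,cy)=(0.7323,0.6809)
member 1 (0-2): L=2.7700, (cx,cy)=(1.0000,0.0000)
member 2 (1-2): L=1.8956, (cx,cy)=(0.6045,-0.7966)
member 3 (1-3): L=2.7787, (cx,cy)=(0.9990,-0.0439)
member 4 (2-3): L=2.1409, (cx,cy)=(0.7614,0.6483)
solve A·x = −loads:
  F[0-1] = +755.3268 N (tension)
  F[0-2] = -2936.0788 N (compression)
  F[1-2] = -699.5312 N (compression)
  F[1-3] = +977.0012 N (tension)
  F[2-3] = -4411.7984 N (compression)
  Rx@0 = +2382.9200 N
  Ry@0 = -514.3287 N
  Ry@2 = +3417.5087 N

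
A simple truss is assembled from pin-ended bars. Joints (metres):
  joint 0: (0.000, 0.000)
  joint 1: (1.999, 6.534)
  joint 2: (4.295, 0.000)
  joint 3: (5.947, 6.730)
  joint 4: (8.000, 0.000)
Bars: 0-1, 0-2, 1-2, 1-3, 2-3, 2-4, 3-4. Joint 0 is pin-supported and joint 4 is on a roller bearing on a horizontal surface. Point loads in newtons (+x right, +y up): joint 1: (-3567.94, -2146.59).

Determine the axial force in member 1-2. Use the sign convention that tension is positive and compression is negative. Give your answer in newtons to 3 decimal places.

N=5 nodes, M=7 members, R=3 reactions → 2N=10, M+R=10
member 0 (0-1): L=6.8329, (cx,cy)=(0.2926,0.9562)
member 1 (0-2): L=4.2950, (cx,cy)=(1.0000,0.0000)
member 2 (1-2): L=6.9257, (cx,cy)=(0.3315,-0.9434)
member 3 (1-3): L=3.9529, (cx,cy)=(0.9988,0.0496)
member 4 (2-3): L=6.9298, (cx,cy)=(0.2384,0.9712)
member 5 (2-4): L=3.7050, (cx,cy)=(1.0000,0.0000)
member 6 (3-4): L=7.0362, (cx,cy)=(0.2918,-0.9565)
solve A·x = −loads:
  F[0-1] = -4731.3248 N (compression)
  F[0-2] = -2183.7760 N (compression)
  F[1-2] = +2589.9923 N (tension)
  F[1-3] = +1326.7719 N (tension)
  F[2-3] = -2516.0629 N (compression)
  F[2-4] = -725.3331 N (compression)
  F[3-4] = +2485.9074 N (tension)
  Rx@0 = +3567.9400 N
  Ry@0 = +4524.3258 N
  Ry@4 = -2377.7358 N

2589.992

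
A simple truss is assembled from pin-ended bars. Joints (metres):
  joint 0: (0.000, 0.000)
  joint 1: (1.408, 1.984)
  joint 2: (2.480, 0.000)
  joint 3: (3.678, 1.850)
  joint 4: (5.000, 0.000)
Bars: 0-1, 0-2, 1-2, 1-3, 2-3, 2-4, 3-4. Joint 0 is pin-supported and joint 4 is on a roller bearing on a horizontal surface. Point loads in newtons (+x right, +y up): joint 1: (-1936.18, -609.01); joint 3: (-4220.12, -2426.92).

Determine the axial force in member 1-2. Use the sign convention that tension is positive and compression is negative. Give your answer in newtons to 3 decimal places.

N=5 nodes, M=7 members, R=3 reactions → 2N=10, M+R=10
member 0 (0-1): L=2.4328, (cx,cy)=(0.5787,0.8155)
member 1 (0-2): L=2.4800, (cx,cy)=(1.0000,0.0000)
member 2 (1-2): L=2.2551, (cx,cy)=(0.4754,-0.8798)
member 3 (1-3): L=2.2740, (cx,cy)=(0.9983,-0.0589)
member 4 (2-3): L=2.2040, (cx,cy)=(0.5436,0.8394)
member 5 (2-4): L=2.5200, (cx,cy)=(1.0000,0.0000)
member 6 (3-4): L=2.2738, (cx,cy)=(0.5814,-0.8136)
solve A·x = −loads:
  F[0-1] = -4180.1118 N (compression)
  F[0-2] = -3737.0728 N (compression)
  F[1-2] = +3320.8074 N (tension)
  F[1-3] = -2065.2438 N (compression)
  F[2-3] = -3480.6863 N (compression)
  F[2-4] = -266.5302 N (compression)
  F[3-4] = +458.4247 N (tension)
  Rx@0 = +6156.3000 N
  Ry@0 = +3408.9111 N
  Ry@4 = -372.9811 N

3320.807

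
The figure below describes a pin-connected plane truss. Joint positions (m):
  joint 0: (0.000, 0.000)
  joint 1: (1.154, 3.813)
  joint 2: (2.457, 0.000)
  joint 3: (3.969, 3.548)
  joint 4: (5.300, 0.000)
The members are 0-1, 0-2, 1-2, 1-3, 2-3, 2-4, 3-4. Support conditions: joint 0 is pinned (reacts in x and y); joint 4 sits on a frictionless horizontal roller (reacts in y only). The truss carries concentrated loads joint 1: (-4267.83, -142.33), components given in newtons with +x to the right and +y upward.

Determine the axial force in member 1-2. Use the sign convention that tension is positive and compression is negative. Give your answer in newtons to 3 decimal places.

2979.054

N=5 nodes, M=7 members, R=3 reactions → 2N=10, M+R=10
member 0 (0-1): L=3.9838, (cx,cy)=(0.2897,0.9571)
member 1 (0-2): L=2.4570, (cx,cy)=(1.0000,0.0000)
member 2 (1-2): L=4.0295, (cx,cy)=(0.3234,-0.9463)
member 3 (1-3): L=2.8274, (cx,cy)=(0.9956,-0.0937)
member 4 (2-3): L=3.8567, (cx,cy)=(0.3920,0.9199)
member 5 (2-4): L=2.8430, (cx,cy)=(1.0000,0.0000)
member 6 (3-4): L=3.7894, (cx,cy)=(0.3512,-0.9363)
solve A·x = −loads:
  F[0-1] = -3324.2881 N (compression)
  F[0-2] = -3304.8736 N (compression)
  F[1-2] = +2979.0544 N (tension)
  F[1-3] = +2351.9010 N (tension)
  F[2-3] = -3064.3060 N (compression)
  F[2-4] = -1140.2151 N (compression)
  F[3-4] = +3246.2647 N (tension)
  Rx@0 = +4267.8300 N
  Ry@0 = +3181.7615 N
  Ry@4 = -3039.4315 N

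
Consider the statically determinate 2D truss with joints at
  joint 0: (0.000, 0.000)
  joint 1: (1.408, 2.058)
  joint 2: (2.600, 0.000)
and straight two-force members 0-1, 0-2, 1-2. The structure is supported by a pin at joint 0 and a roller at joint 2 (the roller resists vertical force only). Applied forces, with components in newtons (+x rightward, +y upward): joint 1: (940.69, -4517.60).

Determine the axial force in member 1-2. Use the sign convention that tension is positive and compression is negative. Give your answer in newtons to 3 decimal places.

-3687.663

N=3 nodes, M=3 members, R=3 reactions → 2N=6, M+R=6
member 0 (0-1): L=2.4936, (cx,cy)=(0.5647,0.8253)
member 1 (0-2): L=2.6000, (cx,cy)=(1.0000,0.0000)
member 2 (1-2): L=2.3783, (cx,cy)=(0.5012,-0.8653)
solve A·x = −loads:
  F[0-1] = -1607.3067 N (compression)
  F[0-2] = +1848.2640 N (tension)
  F[1-2] = -3687.6629 N (compression)
  Rx@0 = -940.6900 N
  Ry@0 = +1326.5535 N
  Ry@2 = +3191.0465 N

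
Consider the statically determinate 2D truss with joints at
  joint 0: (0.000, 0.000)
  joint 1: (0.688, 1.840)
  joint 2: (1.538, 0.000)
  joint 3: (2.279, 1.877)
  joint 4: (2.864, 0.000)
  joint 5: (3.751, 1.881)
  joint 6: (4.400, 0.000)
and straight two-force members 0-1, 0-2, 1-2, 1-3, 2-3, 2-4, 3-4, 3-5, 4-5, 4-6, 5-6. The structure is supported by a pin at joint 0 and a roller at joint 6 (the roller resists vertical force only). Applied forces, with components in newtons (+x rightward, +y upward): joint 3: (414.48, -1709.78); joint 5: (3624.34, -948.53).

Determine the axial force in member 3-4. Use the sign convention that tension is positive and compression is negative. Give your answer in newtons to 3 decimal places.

N=7 nodes, M=11 members, R=3 reactions → 2N=14, M+R=14
member 0 (0-1): L=1.9644, (cx,cy)=(0.3502,0.9367)
member 1 (0-2): L=1.5380, (cx,cy)=(1.0000,0.0000)
member 2 (1-2): L=2.0268, (cx,cy)=(0.4194,-0.9078)
member 3 (1-3): L=1.5914, (cx,cy)=(0.9997,0.0232)
member 4 (2-3): L=2.0180, (cx,cy)=(0.3672,0.9301)
member 5 (2-4): L=1.3260, (cx,cy)=(1.0000,0.0000)
member 6 (3-4): L=1.9661, (cx,cy)=(0.2976,-0.9547)
member 7 (3-5): L=1.4720, (cx,cy)=(1.0000,0.0027)
member 8 (4-5): L=2.0796, (cx,cy)=(0.4265,0.9045)
member 9 (4-6): L=1.5360, (cx,cy)=(1.0000,0.0000)
member 10 (5-6): L=1.9898, (cx,cy)=(0.3262,-0.9453)
solve A·x = −loads:
  F[0-1] = +813.6528 N (tension)
  F[0-2] = +3753.8538 N (tension)
  F[1-2] = -823.3635 N (compression)
  F[1-3] = +630.4314 N (tension)
  F[2-3] = +803.5996 N (tension)
  F[2-4] = +3113.4769 N (tension)
  F[3-4] = -2585.5292 N (compression)
  F[3-5] = +1280.1943 N (tension)
  F[4-5] = +2729.1024 N (tension)
  F[4-6] = +1180.1480 N (tension)
  F[5-6] = -3618.2984 N (compression)
  Rx@0 = -4038.8200 N
  Ry@0 = -762.1189 N
  Ry@6 = +3420.4289 N

-2585.529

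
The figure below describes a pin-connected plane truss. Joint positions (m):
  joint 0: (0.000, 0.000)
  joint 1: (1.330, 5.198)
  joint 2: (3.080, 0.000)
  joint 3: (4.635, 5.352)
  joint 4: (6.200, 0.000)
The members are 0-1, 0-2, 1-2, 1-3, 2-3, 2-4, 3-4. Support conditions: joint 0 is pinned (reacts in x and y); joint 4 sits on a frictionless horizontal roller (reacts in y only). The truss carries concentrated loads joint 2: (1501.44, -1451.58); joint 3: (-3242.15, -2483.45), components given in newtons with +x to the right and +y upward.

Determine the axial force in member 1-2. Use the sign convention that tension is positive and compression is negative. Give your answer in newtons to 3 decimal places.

N=5 nodes, M=7 members, R=3 reactions → 2N=10, M+R=10
member 0 (0-1): L=5.3655, (cx,cy)=(0.2479,0.9688)
member 1 (0-2): L=3.0800, (cx,cy)=(1.0000,0.0000)
member 2 (1-2): L=5.4847, (cx,cy)=(0.3191,-0.9477)
member 3 (1-3): L=3.3086, (cx,cy)=(0.9989,0.0465)
member 4 (2-3): L=5.5733, (cx,cy)=(0.2790,0.9603)
member 5 (2-4): L=3.1200, (cx,cy)=(1.0000,0.0000)
member 6 (3-4): L=5.5761, (cx,cy)=(0.2807,-0.9598)
solve A·x = −loads:
  F[0-1] = -4289.9390 N (compression)
  F[0-2] = -677.3111 N (compression)
  F[1-2] = +4266.0582 N (tension)
  F[1-3] = -2427.2035 N (compression)
  F[2-3] = -2698.6623 N (compression)
  F[2-4] = -64.6296 N (compression)
  F[3-4] = +230.2764 N (tension)
  Rx@0 = +1740.7100 N
  Ry@0 = +4156.0509 N
  Ry@4 = -221.0209 N

4266.058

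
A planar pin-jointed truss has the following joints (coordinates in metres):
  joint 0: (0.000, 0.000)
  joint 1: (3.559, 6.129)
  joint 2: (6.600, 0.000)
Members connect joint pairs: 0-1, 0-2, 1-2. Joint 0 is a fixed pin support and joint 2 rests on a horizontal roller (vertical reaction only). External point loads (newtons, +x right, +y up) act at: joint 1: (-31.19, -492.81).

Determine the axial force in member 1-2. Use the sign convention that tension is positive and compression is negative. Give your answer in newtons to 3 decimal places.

N=3 nodes, M=3 members, R=3 reactions → 2N=6, M+R=6
member 0 (0-1): L=7.0874, (cx,cy)=(0.5022,0.8648)
member 1 (0-2): L=6.6000, (cx,cy)=(1.0000,0.0000)
member 2 (1-2): L=6.8420, (cx,cy)=(0.4445,-0.8958)
solve A·x = −loads:
  F[0-1] = -296.0655 N (compression)
  F[0-2] = +117.4821 N (tension)
  F[1-2] = -264.3232 N (compression)
  Rx@0 = +31.1900 N
  Ry@0 = +256.0301 N
  Ry@2 = +236.7799 N

-264.323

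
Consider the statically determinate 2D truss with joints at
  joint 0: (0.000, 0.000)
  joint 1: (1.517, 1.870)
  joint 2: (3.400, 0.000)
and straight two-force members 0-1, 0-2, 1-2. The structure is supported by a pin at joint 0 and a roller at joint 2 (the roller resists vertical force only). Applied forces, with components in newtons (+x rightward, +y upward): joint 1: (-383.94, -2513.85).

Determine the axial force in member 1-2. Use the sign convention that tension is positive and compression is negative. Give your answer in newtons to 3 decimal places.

N=3 nodes, M=3 members, R=3 reactions → 2N=6, M+R=6
member 0 (0-1): L=2.4079, (cx,cy)=(0.6300,0.7766)
member 1 (0-2): L=3.4000, (cx,cy)=(1.0000,0.0000)
member 2 (1-2): L=2.6538, (cx,cy)=(0.7096,-0.7047)
solve A·x = −loads:
  F[0-1] = -2064.6453 N (compression)
  F[0-2] = +916.7831 N (tension)
  F[1-2] = -1292.0593 N (compression)
  Rx@0 = +383.9400 N
  Ry@0 = +1603.3963 N
  Ry@2 = +910.4537 N

-1292.059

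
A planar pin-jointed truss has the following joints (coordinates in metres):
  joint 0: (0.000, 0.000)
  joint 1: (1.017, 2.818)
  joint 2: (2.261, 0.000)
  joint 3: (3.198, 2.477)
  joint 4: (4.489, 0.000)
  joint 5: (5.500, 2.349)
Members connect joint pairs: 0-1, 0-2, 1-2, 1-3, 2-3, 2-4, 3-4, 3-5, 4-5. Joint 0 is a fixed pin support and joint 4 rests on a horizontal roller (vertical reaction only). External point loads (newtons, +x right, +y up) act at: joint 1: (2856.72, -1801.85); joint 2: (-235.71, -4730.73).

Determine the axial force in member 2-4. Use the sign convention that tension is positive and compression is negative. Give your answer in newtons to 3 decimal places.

2389.311

N=6 nodes, M=9 members, R=3 reactions → 2N=12, M+R=12
member 0 (0-1): L=2.9959, (cx,cy)=(0.3395,0.9406)
member 1 (0-2): L=2.2610, (cx,cy)=(1.0000,0.0000)
member 2 (1-2): L=3.0804, (cx,cy)=(0.4038,-0.9148)
member 3 (1-3): L=2.2075, (cx,cy)=(0.9880,-0.1545)
member 4 (2-3): L=2.6483, (cx,cy)=(0.3538,0.9353)
member 5 (2-4): L=2.2280, (cx,cy)=(1.0000,0.0000)
member 6 (3-4): L=2.7932, (cx,cy)=(0.4622,-0.8868)
member 7 (3-5): L=2.3056, (cx,cy)=(0.9985,-0.0555)
member 8 (4-5): L=2.5573, (cx,cy)=(0.3953,0.9185)
solve A·x = −loads:
  F[0-1] = -2071.2799 N (compression)
  F[0-2] = +3324.1350 N (tension)
  F[1-2] = +825.4444 N (tension)
  F[1-3] = -3940.4972 N (compression)
  F[2-3] = +4250.5304 N (tension)
  F[2-4] = +2389.3115 N (tension)
  F[3-4] = -5169.5809 N (compression)
  F[3-5] = -0.0000 N (tension)
  F[4-5] = -0.0000 N (tension)
  Rx@0 = -2621.0100 N
  Ry@0 = +1948.2853 N
  Ry@4 = +4584.2947 N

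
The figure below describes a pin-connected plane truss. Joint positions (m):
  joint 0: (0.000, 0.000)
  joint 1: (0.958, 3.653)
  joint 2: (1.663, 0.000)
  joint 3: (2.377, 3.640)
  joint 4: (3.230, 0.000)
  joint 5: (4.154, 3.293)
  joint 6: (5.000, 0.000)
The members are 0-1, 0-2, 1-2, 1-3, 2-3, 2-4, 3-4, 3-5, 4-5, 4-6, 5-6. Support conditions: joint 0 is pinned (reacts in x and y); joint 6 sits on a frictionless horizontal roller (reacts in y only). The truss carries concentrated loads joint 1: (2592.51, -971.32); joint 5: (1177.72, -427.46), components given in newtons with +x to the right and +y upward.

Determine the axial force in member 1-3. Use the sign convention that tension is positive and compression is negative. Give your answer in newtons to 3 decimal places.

N=7 nodes, M=11 members, R=3 reactions → 2N=14, M+R=14
member 0 (0-1): L=3.7765, (cx,cy)=(0.2537,0.9673)
member 1 (0-2): L=1.6630, (cx,cy)=(1.0000,0.0000)
member 2 (1-2): L=3.7204, (cx,cy)=(0.1895,-0.9819)
member 3 (1-3): L=1.4191, (cx,cy)=(1.0000,-0.0092)
member 4 (2-3): L=3.7094, (cx,cy)=(0.1925,0.9813)
member 5 (2-4): L=1.5670, (cx,cy)=(1.0000,0.0000)
member 6 (3-4): L=3.7386, (cx,cy)=(0.2282,-0.9736)
member 7 (3-5): L=1.8106, (cx,cy)=(0.9815,-0.1917)
member 8 (4-5): L=3.4202, (cx,cy)=(0.2702,0.9628)
member 9 (4-6): L=1.7700, (cx,cy)=(1.0000,0.0000)
member 10 (5-6): L=3.3999, (cx,cy)=(0.2488,-0.9685)
solve A·x = −loads:
  F[0-1] = +1873.4737 N (tension)
  F[0-2] = +3294.9820 N (tension)
  F[1-2] = -2820.1074 N (compression)
  F[1-3] = -1582.9312 N (compression)
  F[2-3] = +2821.7796 N (tension)
  F[2-4] = +2217.4325 N (tension)
  F[3-4] = -2777.4917 N (compression)
  F[3-5] = -413.6693 N (compression)
  F[4-5] = +2808.6721 N (tension)
  F[4-6] = +824.9265 N (tension)
  F[5-6] = -3315.2452 N (compression)
  Rx@0 = -3770.2300 N
  Ry@0 = -1812.1929 N
  Ry@6 = +3210.9729 N

-1582.931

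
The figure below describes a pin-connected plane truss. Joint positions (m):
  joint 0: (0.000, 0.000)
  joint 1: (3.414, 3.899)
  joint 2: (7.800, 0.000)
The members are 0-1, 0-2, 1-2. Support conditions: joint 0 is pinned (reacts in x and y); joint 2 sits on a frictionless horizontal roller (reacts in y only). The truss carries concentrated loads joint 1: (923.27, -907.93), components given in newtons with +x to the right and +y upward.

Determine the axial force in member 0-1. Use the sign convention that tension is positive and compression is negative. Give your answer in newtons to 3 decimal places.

N=3 nodes, M=3 members, R=3 reactions → 2N=6, M+R=6
member 0 (0-1): L=5.1824, (cx,cy)=(0.6588,0.7523)
member 1 (0-2): L=7.8000, (cx,cy)=(1.0000,0.0000)
member 2 (1-2): L=5.8685, (cx,cy)=(0.7474,-0.6644)
solve A·x = −loads:
  F[0-1] = -65.1551 N (compression)
  F[0-2] = +966.1918 N (tension)
  F[1-2] = -1292.7699 N (compression)
  Rx@0 = -923.2700 N
  Ry@0 = +49.0194 N
  Ry@2 = +858.9106 N

-65.155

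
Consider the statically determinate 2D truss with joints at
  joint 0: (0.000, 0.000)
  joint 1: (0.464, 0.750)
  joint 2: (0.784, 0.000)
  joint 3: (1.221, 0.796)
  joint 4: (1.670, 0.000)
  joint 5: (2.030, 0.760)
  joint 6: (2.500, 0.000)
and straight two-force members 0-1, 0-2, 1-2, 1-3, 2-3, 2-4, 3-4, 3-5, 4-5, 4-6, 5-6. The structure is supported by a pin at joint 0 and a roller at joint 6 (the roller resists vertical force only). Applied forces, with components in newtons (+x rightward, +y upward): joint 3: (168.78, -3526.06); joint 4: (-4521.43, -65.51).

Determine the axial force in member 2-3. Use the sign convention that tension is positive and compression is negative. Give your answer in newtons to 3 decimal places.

-1896.252

N=7 nodes, M=11 members, R=3 reactions → 2N=14, M+R=14
member 0 (0-1): L=0.8819, (cx,cy)=(0.5261,0.8504)
member 1 (0-2): L=0.7840, (cx,cy)=(1.0000,0.0000)
member 2 (1-2): L=0.8154, (cx,cy)=(0.3924,-0.9198)
member 3 (1-3): L=0.7584, (cx,cy)=(0.9982,0.0607)
member 4 (2-3): L=0.9081, (cx,cy)=(0.4812,0.8766)
member 5 (2-4): L=0.8860, (cx,cy)=(1.0000,0.0000)
member 6 (3-4): L=0.9139, (cx,cy)=(0.4913,-0.8710)
member 7 (3-5): L=0.8098, (cx,cy)=(0.9990,-0.0445)
member 8 (4-5): L=0.8410, (cx,cy)=(0.4281,0.9037)
member 9 (4-6): L=0.8300, (cx,cy)=(1.0000,0.0000)
member 10 (5-6): L=0.8936, (cx,cy)=(0.5260,-0.8505)
solve A·x = −loads:
  F[0-1] = -2083.6324 N (compression)
  F[0-2] = -3256.4085 N (compression)
  F[1-2] = +1807.2087 N (tension)
  F[1-3] = -1808.7904 N (compression)
  F[2-3] = -1896.2520 N (compression)
  F[2-4] = -1634.6333 N (compression)
  F[3-4] = -1914.5022 N (compression)
  F[3-5] = -1948.1279 N (compression)
  F[4-5] = +1917.6171 N (tension)
  F[4-6] = +1125.2962 N (tension)
  F[5-6] = -2139.4713 N (compression)
  Rx@0 = +4352.6500 N
  Ry@0 = +1771.9421 N
  Ry@6 = +1819.6279 N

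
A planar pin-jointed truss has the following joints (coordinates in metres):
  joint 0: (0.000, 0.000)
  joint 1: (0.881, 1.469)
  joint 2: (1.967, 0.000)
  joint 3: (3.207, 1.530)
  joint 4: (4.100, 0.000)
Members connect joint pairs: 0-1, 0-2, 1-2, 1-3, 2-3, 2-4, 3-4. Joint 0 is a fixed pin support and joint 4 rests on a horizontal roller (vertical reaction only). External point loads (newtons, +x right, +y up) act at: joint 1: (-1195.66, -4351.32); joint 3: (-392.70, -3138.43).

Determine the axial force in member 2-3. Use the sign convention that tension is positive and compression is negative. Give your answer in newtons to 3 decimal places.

N=5 nodes, M=7 members, R=3 reactions → 2N=10, M+R=10
member 0 (0-1): L=1.7129, (cx,cy)=(0.5143,0.8576)
member 1 (0-2): L=1.9670, (cx,cy)=(1.0000,0.0000)
member 2 (1-2): L=1.8268, (cx,cy)=(0.5945,-0.8041)
member 3 (1-3): L=2.3268, (cx,cy)=(0.9997,0.0262)
member 4 (2-3): L=1.9694, (cx,cy)=(0.6296,0.7769)
member 5 (2-4): L=2.1330, (cx,cy)=(1.0000,0.0000)
member 6 (3-4): L=1.7715, (cx,cy)=(0.5041,-0.8637)
solve A·x = −loads:
  F[0-1] = -5451.0783 N (compression)
  F[0-2] = +1215.2606 N (tension)
  F[1-2] = +343.2111 N (tension)
  F[1-3] = -1812.6117 N (compression)
  F[2-3] = -355.2404 N (compression)
  F[2-4] = +1642.9609 N (tension)
  F[3-4] = -3259.3154 N (compression)
  Rx@0 = +1588.3600 N
  Ry@0 = +4674.8226 N
  Ry@4 = +2814.9274 N

-355.240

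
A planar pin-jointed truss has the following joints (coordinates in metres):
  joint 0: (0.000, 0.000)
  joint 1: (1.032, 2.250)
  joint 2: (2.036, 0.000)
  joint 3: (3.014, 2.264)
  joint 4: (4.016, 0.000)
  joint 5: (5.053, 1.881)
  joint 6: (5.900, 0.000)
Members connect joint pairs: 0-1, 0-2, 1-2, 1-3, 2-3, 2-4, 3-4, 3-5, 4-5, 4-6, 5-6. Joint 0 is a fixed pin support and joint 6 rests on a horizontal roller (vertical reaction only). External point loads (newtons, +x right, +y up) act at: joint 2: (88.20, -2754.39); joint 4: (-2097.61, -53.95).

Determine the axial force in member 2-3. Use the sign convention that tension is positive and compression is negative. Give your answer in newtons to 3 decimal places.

1029.265

N=7 nodes, M=11 members, R=3 reactions → 2N=14, M+R=14
member 0 (0-1): L=2.4754, (cx,cy)=(0.4169,0.9090)
member 1 (0-2): L=2.0360, (cx,cy)=(1.0000,0.0000)
member 2 (1-2): L=2.4638, (cx,cy)=(0.4075,-0.9132)
member 3 (1-3): L=1.9820, (cx,cy)=(1.0000,0.0071)
member 4 (2-3): L=2.4662, (cx,cy)=(0.3966,0.9180)
member 5 (2-4): L=1.9800, (cx,cy)=(1.0000,0.0000)
member 6 (3-4): L=2.4758, (cx,cy)=(0.4047,-0.9144)
member 7 (3-5): L=2.0747, (cx,cy)=(0.9828,-0.1846)
member 8 (4-5): L=2.1479, (cx,cy)=(0.4828,0.8757)
member 9 (4-6): L=1.8840, (cx,cy)=(1.0000,0.0000)
member 10 (5-6): L=2.0629, (cx,cy)=(0.4106,-0.9118)
solve A·x = −loads:
  F[0-1] = -2003.5419 N (compression)
  F[0-2] = -1174.1232 N (compression)
  F[1-2] = +1981.4937 N (tension)
  F[1-3] = -1642.7740 N (compression)
  F[2-3] = +1029.2649 N (tension)
  F[2-4] = -863.0426 N (compression)
  F[3-4] = -836.5382 N (compression)
  F[3-5] = -911.6786 N (compression)
  F[4-5] = +935.1207 N (tension)
  F[4-6] = +444.5379 N (tension)
  F[5-6] = -1082.6903 N (compression)
  Rx@0 = +2009.4100 N
  Ry@0 = +1821.1195 N
  Ry@6 = +987.2205 N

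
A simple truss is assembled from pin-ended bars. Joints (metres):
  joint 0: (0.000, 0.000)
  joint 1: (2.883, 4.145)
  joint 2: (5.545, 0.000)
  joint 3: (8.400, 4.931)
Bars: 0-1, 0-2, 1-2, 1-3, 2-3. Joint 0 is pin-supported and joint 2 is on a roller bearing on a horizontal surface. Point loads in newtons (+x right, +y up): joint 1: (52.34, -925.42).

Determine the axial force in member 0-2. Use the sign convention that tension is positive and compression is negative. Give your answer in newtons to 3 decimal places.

N=4 nodes, M=5 members, R=3 reactions → 2N=8, M+R=8
member 0 (0-1): L=5.0490, (cx,cy)=(0.5710,0.8209)
member 1 (0-2): L=5.5450, (cx,cy)=(1.0000,0.0000)
member 2 (1-2): L=4.9262, (cx,cy)=(0.5404,-0.8414)
member 3 (1-3): L=5.5727, (cx,cy)=(0.9900,0.1410)
member 4 (2-3): L=5.6979, (cx,cy)=(0.5011,0.8654)
solve A·x = −loads:
  F[0-1] = -493.5055 N (compression)
  F[0-2] = +334.1320 N (tension)
  F[1-2] = -618.3302 N (compression)
  F[1-3] = -0.0000 N (compression)
  F[2-3] = -0.0000 N (compression)
  Rx@0 = -52.3400 N
  Ry@0 = +405.1431 N
  Ry@2 = +520.2769 N

334.132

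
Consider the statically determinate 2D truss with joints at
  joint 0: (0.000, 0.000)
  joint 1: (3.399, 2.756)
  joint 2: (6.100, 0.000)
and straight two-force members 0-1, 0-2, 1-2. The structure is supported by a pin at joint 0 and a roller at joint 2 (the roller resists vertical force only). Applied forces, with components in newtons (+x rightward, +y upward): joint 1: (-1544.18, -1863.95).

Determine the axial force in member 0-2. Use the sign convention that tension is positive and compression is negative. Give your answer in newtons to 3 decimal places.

334.148

N=3 nodes, M=3 members, R=3 reactions → 2N=6, M+R=6
member 0 (0-1): L=4.3759, (cx,cy)=(0.7767,0.6298)
member 1 (0-2): L=6.1000, (cx,cy)=(1.0000,0.0000)
member 2 (1-2): L=3.8589, (cx,cy)=(0.6999,-0.7142)
solve A·x = −loads:
  F[0-1] = -2418.1890 N (compression)
  F[0-2] = +334.1476 N (tension)
  F[1-2] = -477.3916 N (compression)
  Rx@0 = +1544.1800 N
  Ry@0 = +1522.9982 N
  Ry@2 = +340.9518 N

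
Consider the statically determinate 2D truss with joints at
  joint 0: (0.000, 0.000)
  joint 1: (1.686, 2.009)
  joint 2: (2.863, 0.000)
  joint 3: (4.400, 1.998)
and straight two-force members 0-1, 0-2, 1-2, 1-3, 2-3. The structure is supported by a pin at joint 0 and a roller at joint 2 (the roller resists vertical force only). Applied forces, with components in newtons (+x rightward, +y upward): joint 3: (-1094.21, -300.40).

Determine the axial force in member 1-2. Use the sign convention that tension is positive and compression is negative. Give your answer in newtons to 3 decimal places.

N=4 nodes, M=5 members, R=3 reactions → 2N=8, M+R=8
member 0 (0-1): L=2.6227, (cx,cy)=(0.6428,0.7660)
member 1 (0-2): L=2.8630, (cx,cy)=(1.0000,0.0000)
member 2 (1-2): L=2.3284, (cx,cy)=(0.5055,-0.8628)
member 3 (1-3): L=2.7140, (cx,cy)=(1.0000,-0.0041)
member 4 (2-3): L=2.5208, (cx,cy)=(0.6097,0.7926)
solve A·x = −loads:
  F[0-1] = -786.3549 N (compression)
  F[0-2] = -588.7070 N (compression)
  F[1-2] = +702.1493 N (tension)
  F[1-3] = -860.4458 N (compression)
  F[2-3] = -383.4013 N (compression)
  Rx@0 = +1094.2100 N
  Ry@0 = +602.3461 N
  Ry@2 = -301.9461 N

702.149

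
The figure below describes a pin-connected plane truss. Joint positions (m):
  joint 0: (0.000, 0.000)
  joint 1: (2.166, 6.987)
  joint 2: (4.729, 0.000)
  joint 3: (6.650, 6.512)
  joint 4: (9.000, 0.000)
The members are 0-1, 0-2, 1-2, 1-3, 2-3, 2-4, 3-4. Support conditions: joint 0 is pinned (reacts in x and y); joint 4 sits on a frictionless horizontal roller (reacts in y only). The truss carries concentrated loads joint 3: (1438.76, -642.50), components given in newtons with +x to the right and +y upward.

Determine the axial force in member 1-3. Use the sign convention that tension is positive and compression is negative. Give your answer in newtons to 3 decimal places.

N=5 nodes, M=7 members, R=3 reactions → 2N=10, M+R=10
member 0 (0-1): L=7.3150, (cx,cy)=(0.2961,0.9552)
member 1 (0-2): L=4.7290, (cx,cy)=(1.0000,0.0000)
member 2 (1-2): L=7.4423, (cx,cy)=(0.3444,-0.9388)
member 3 (1-3): L=4.5091, (cx,cy)=(0.9944,-0.1053)
member 4 (2-3): L=6.7894, (cx,cy)=(0.2829,0.9591)
member 5 (2-4): L=4.2710, (cx,cy)=(1.0000,0.0000)
member 6 (3-4): L=6.9231, (cx,cy)=(0.3394,-0.9406)
solve A·x = −loads:
  F[0-1] = +914.2577 N (tension)
  F[0-2] = +1168.0460 N (tension)
  F[1-2] = -999.5447 N (compression)
  F[1-3] = +618.3828 N (tension)
  F[2-3] = +978.3799 N (tension)
  F[2-4] = +546.9953 N (tension)
  F[3-4] = -1611.4369 N (compression)
  Rx@0 = -1438.7600 N
  Ry@0 = -873.2589 N
  Ry@4 = +1515.7589 N

618.383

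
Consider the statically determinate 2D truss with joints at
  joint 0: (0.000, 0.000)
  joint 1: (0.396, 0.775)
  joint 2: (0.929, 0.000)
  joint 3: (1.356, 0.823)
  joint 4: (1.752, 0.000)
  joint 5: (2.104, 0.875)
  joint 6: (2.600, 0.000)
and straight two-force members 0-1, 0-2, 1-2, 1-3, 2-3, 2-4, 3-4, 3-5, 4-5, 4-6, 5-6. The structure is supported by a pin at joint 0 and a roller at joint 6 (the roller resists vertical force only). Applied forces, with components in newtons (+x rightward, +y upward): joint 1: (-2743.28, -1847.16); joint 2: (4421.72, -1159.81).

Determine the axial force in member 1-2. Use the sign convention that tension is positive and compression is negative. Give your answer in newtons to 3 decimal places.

1571.073

N=7 nodes, M=11 members, R=3 reactions → 2N=14, M+R=14
member 0 (0-1): L=0.8703, (cx,cy)=(0.4550,0.8905)
member 1 (0-2): L=0.9290, (cx,cy)=(1.0000,0.0000)
member 2 (1-2): L=0.9406, (cx,cy)=(0.5667,-0.8239)
member 3 (1-3): L=0.9612, (cx,cy)=(0.9988,0.0499)
member 4 (2-3): L=0.9272, (cx,cy)=(0.4605,0.8876)
member 5 (2-4): L=0.8230, (cx,cy)=(1.0000,0.0000)
member 6 (3-4): L=0.9133, (cx,cy)=(0.4336,-0.9011)
member 7 (3-5): L=0.7498, (cx,cy)=(0.9976,0.0694)
member 8 (4-5): L=0.9431, (cx,cy)=(0.3732,0.9277)
member 9 (4-6): L=0.8480, (cx,cy)=(1.0000,0.0000)
member 10 (5-6): L=1.0058, (cx,cy)=(0.4931,-0.8700)
solve A·x = −loads:
  F[0-1] = -3513.7344 N (compression)
  F[0-2] = +3277.2237 N (tension)
  F[1-2] = +1571.0733 N (tension)
  F[1-3] = +254.5429 N (tension)
  F[2-3] = -151.7214 N (compression)
  F[2-4] = -184.3520 N (compression)
  F[3-4] = +144.7280 N (tension)
  F[3-5] = +121.8935 N (tension)
  F[4-5] = -140.5736 N (compression)
  F[4-6] = -69.1355 N (compression)
  F[5-6] = +140.1949 N (tension)
  Rx@0 = -1678.4400 N
  Ry@0 = +3128.9328 N
  Ry@6 = -121.9628 N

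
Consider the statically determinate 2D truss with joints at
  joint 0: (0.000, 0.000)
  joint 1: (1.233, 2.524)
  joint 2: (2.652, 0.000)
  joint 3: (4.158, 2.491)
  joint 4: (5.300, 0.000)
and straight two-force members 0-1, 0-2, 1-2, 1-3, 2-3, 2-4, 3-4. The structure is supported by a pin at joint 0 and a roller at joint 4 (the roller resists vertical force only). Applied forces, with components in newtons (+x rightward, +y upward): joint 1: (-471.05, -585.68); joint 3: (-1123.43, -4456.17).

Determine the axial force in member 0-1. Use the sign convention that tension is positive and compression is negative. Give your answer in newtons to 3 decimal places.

N=5 nodes, M=7 members, R=3 reactions → 2N=10, M+R=10
member 0 (0-1): L=2.8091, (cx,cy)=(0.4389,0.8985)
member 1 (0-2): L=2.6520, (cx,cy)=(1.0000,0.0000)
member 2 (1-2): L=2.8955, (cx,cy)=(0.4901,-0.8717)
member 3 (1-3): L=2.9252, (cx,cy)=(0.9999,-0.0113)
member 4 (2-3): L=2.9109, (cx,cy)=(0.5174,0.8558)
member 5 (2-4): L=2.6480, (cx,cy)=(1.0000,0.0000)
member 6 (3-4): L=2.7403, (cx,cy)=(0.4167,-0.9090)
solve A·x = −loads:
  F[0-1] = -2406.1202 N (compression)
  F[0-2] = -538.3483 N (compression)
  F[1-2] = +1827.4563 N (tension)
  F[1-3] = -1480.7473 N (compression)
  F[2-3] = -1861.4657 N (compression)
  F[2-4] = +1320.2943 N (tension)
  F[3-4] = -3168.1285 N (compression)
  Rx@0 = +1594.4800 N
  Ry@0 = +2161.9436 N
  Ry@4 = +2879.9064 N

-2406.120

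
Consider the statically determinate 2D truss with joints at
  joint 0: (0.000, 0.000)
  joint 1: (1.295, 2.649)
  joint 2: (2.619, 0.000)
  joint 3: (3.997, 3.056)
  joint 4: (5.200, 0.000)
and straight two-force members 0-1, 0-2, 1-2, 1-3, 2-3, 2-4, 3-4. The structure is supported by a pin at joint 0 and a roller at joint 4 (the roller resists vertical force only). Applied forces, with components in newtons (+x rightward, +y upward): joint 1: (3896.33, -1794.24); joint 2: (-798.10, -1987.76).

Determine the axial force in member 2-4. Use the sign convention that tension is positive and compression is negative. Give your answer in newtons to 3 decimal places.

N=5 nodes, M=7 members, R=3 reactions → 2N=10, M+R=10
member 0 (0-1): L=2.9486, (cx,cy)=(0.4392,0.8984)
member 1 (0-2): L=2.6190, (cx,cy)=(1.0000,0.0000)
member 2 (1-2): L=2.9614, (cx,cy)=(0.4471,-0.8945)
member 3 (1-3): L=2.7325, (cx,cy)=(0.9888,0.1489)
member 4 (2-3): L=3.3523, (cx,cy)=(0.4111,0.9116)
member 5 (2-4): L=2.5810, (cx,cy)=(1.0000,0.0000)
member 6 (3-4): L=3.2843, (cx,cy)=(0.3663,-0.9305)
solve A·x = −loads:
  F[0-1] = -388.6292 N (compression)
  F[0-2] = +3268.9128 N (tension)
  F[1-2] = -2139.3513 N (compression)
  F[1-3] = -3145.6448 N (compression)
  F[2-3] = +4279.6855 N (tension)
  F[2-4] = +1351.3509 N (tension)
  F[3-4] = -3689.2634 N (compression)
  Rx@0 = -3098.2300 N
  Ry@0 = +349.1418 N
  Ry@4 = +3432.8582 N

1351.351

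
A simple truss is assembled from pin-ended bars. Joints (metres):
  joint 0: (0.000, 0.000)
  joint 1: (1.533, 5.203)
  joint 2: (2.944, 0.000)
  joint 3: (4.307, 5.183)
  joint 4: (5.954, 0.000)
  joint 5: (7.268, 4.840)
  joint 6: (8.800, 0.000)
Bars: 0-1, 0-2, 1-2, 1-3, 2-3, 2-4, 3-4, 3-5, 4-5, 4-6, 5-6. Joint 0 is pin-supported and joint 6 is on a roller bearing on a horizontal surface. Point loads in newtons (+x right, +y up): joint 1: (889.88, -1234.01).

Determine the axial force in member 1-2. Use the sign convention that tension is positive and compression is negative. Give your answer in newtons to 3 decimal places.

-761.637

N=7 nodes, M=11 members, R=3 reactions → 2N=14, M+R=14
member 0 (0-1): L=5.4241, (cx,cy)=(0.2826,0.9592)
member 1 (0-2): L=2.9440, (cx,cy)=(1.0000,0.0000)
member 2 (1-2): L=5.3909, (cx,cy)=(0.2617,-0.9651)
member 3 (1-3): L=2.7741, (cx,cy)=(1.0000,-0.0072)
member 4 (2-3): L=5.3592, (cx,cy)=(0.2543,0.9671)
member 5 (2-4): L=3.0100, (cx,cy)=(1.0000,0.0000)
member 6 (3-4): L=5.4384, (cx,cy)=(0.3028,-0.9530)
member 7 (3-5): L=2.9808, (cx,cy)=(0.9934,-0.1151)
member 8 (4-5): L=5.0152, (cx,cy)=(0.2620,0.9651)
member 9 (4-6): L=2.8460, (cx,cy)=(1.0000,0.0000)
member 10 (5-6): L=5.0767, (cx,cy)=(0.3018,-0.9534)
solve A·x = −loads:
  F[0-1] = -513.8477 N (compression)
  F[0-2] = +1035.1064 N (tension)
  F[1-2] = -761.6371 N (compression)
  F[1-3] = -835.7804 N (compression)
  F[2-3] = +760.0789 N (tension)
  F[2-4] = +642.4493 N (tension)
  F[3-4] = -726.2763 N (compression)
  F[3-5] = -425.3241 N (compression)
  F[4-5] = +717.2247 N (tension)
  F[4-6] = +234.5833 N (tension)
  F[5-6] = -777.3518 N (compression)
  Rx@0 = -889.8800 N
  Ry@0 = +492.8983 N
  Ry@6 = +741.1117 N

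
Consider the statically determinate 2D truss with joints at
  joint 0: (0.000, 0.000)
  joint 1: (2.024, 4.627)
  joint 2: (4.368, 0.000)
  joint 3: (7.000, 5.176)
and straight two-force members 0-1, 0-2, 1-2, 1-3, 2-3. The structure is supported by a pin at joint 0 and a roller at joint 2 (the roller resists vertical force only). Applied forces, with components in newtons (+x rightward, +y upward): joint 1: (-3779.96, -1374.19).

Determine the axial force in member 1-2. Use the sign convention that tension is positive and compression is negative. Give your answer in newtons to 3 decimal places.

3774.773

N=4 nodes, M=5 members, R=3 reactions → 2N=8, M+R=8
member 0 (0-1): L=5.0503, (cx,cy)=(0.4008,0.9162)
member 1 (0-2): L=4.3680, (cx,cy)=(1.0000,0.0000)
member 2 (1-2): L=5.1869, (cx,cy)=(0.4519,-0.8921)
member 3 (1-3): L=5.0062, (cx,cy)=(0.9940,0.1097)
member 4 (2-3): L=5.8068, (cx,cy)=(0.4533,0.8914)
solve A·x = −loads:
  F[0-1] = -5175.3188 N (compression)
  F[0-2] = -1705.8635 N (compression)
  F[1-2] = +3774.7726 N (tension)
  F[1-3] = -0.0000 N (compression)
  F[2-3] = +0.0000 N (tension)
  Rx@0 = +3779.9600 N
  Ry@0 = +4741.5239 N
  Ry@2 = -3367.3339 N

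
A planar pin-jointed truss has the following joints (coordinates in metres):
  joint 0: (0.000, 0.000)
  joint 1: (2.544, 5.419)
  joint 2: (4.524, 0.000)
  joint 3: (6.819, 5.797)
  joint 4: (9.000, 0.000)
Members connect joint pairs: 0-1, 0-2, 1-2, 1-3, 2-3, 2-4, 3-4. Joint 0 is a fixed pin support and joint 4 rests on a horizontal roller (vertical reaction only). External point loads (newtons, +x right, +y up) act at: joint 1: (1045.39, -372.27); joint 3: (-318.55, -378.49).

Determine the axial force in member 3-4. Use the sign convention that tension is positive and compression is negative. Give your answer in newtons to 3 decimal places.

N=5 nodes, M=7 members, R=3 reactions → 2N=10, M+R=10
member 0 (0-1): L=5.9864, (cx,cy)=(0.4250,0.9052)
member 1 (0-2): L=4.5240, (cx,cy)=(1.0000,0.0000)
member 2 (1-2): L=5.7694, (cx,cy)=(0.3432,-0.9393)
member 3 (1-3): L=4.2917, (cx,cy)=(0.9961,0.0881)
member 4 (2-3): L=6.2348, (cx,cy)=(0.3681,0.9298)
member 5 (2-4): L=4.4760, (cx,cy)=(1.0000,0.0000)
member 6 (3-4): L=6.1937, (cx,cy)=(0.3521,-0.9360)
solve A·x = −loads:
  F[0-1] = +72.3553 N (tension)
  F[0-2] = +696.0919 N (tension)
  F[1-2] = -544.0146 N (compression)
  F[1-3] = -831.1717 N (compression)
  F[2-3] = +549.5606 N (tension)
  F[2-4] = +307.0996 N (tension)
  F[3-4] = -872.1155 N (compression)
  Rx@0 = -726.8400 N
  Ry@0 = -65.4969 N
  Ry@4 = +816.2569 N

-872.116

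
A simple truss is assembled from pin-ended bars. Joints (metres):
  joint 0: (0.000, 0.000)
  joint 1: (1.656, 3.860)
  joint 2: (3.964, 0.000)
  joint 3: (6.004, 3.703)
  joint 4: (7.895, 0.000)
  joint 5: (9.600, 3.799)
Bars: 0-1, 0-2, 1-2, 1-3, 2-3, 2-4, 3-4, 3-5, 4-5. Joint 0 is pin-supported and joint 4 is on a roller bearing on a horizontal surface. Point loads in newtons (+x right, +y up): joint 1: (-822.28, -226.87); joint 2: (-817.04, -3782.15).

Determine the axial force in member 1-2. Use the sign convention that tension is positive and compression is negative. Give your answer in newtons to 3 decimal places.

N=6 nodes, M=9 members, R=3 reactions → 2N=12, M+R=12
member 0 (0-1): L=4.2002, (cx,cy)=(0.3943,0.9190)
member 1 (0-2): L=3.9640, (cx,cy)=(1.0000,0.0000)
member 2 (1-2): L=4.4974, (cx,cy)=(0.5132,-0.8583)
member 3 (1-3): L=4.3508, (cx,cy)=(0.9993,-0.0361)
member 4 (2-3): L=4.2277, (cx,cy)=(0.4825,0.8759)
member 5 (2-4): L=3.9310, (cx,cy)=(1.0000,0.0000)
member 6 (3-4): L=4.1579, (cx,cy)=(0.4548,-0.8906)
member 7 (3-5): L=3.5973, (cx,cy)=(0.9996,0.0267)
member 8 (4-5): L=4.1641, (cx,cy)=(0.4095,0.9123)
solve A·x = −loads:
  F[0-1] = -2681.7064 N (compression)
  F[0-2] = -582.0195 N (compression)
  F[1-2] = +2674.7328 N (tension)
  F[1-3] = -1608.7069 N (compression)
  F[2-3] = +1697.1358 N (tension)
  F[2-4] = +788.7453 N (tension)
  F[3-4] = -1734.2783 N (compression)
  F[3-5] = +0.0000 N (tension)
  F[4-5] = -0.0000 N (compression)
  Rx@0 = +1639.3200 N
  Ry@0 = +2464.4806 N
  Ry@4 = +1544.5394 N

2674.733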